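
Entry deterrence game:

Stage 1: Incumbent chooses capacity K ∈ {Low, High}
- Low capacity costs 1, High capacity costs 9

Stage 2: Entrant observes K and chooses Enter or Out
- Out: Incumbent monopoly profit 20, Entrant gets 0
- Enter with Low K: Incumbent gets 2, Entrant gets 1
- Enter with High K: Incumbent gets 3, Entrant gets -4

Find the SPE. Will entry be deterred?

SPE: (High, Enter|Low, Out|High); Entry deterred. Incumbent net profit = 11

Work:
After Low K: Entrant enters (1 > 0)
After High K: Entrant stays out (-4 < 0)
Incumbent: Low → 2−1=1, High → 20−9=11
Incumbent chooses High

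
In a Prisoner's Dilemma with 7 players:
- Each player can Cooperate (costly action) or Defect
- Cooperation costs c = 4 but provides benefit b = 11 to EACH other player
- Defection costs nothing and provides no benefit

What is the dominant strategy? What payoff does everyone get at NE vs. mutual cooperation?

Dominant: Defect; NE payoff = 0; Coop payoff = 62

Work:
Defect dominates (saves cost c = 4, benefit to others is external)
NE: All defect → everyone gets 0
If all cooperate: each receives (6)×11 - 4 = 62
Social dilemma: 62 > 0 but NE gives 0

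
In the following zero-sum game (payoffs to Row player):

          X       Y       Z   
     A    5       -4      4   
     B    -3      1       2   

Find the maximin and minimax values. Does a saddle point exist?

Maximin = -3, Minimax = 1, Saddle: False

Work:
Row minimums: [-4, -3] → maximin = -3
Column maximums: [5, 1, 4] → minimax = 1
No saddle point (maximin ≠ minimax). Mixed strategy needed.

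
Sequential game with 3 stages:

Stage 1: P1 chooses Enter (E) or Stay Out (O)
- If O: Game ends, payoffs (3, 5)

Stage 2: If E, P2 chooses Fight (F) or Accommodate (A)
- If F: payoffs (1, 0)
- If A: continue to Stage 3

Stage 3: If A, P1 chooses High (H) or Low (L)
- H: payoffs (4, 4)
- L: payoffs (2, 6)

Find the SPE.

SPE: (E, A, H); Outcome (4, 4)

Work:
Stage 3: P1 chooses H (4 vs 2)
Stage 2: P2: F->0, A->4 (anticipating H). Choose A
Stage 1: P1: O->3, E->4 (anticipating A, H). Choose E
SPE path: E -> A -> H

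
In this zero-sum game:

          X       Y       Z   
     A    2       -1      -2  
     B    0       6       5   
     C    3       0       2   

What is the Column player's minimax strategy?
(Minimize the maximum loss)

Column should play X, value = 3

Work:
Column player minimizes Row's maximum payoff:
Column X: max payoff to Row = 3
Column Y: max payoff to Row = 6
Column Z: max payoff to Row = 5
Minimum is 3, achieved by column X.
Minimax strategy: X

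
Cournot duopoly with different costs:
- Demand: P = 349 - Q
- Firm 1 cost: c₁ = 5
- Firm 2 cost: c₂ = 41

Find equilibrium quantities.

q₁* = 126.67, q₂* = 90.67

Work:
Reaction: q₁ = (349 - 5 - q₂)/2
Reaction: q₂ = (349 - 41 - q₁)/2
Solve simultaneously:
q₁* = (349 - 2×5 + 41)/3 = 126.67
q₂* = (349 - 2×41 + 5)/3 = 90.67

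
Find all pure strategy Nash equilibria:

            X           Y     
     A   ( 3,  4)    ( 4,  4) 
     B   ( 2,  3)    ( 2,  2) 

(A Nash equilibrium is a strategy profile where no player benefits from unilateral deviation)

Nash equilibrium: (A, X), (A, Y)

Work:
Best responses:
  P1 vs X: payoffs [3, 2] → best response A (payoff 3)
  P1 vs Y: payoffs [4, 2] → best response A (payoff 4)
  P2 vs A: payoffs [4, 4] → best response X/Y (payoff 4)
  P2 vs B: payoffs [3, 2] → best response X (payoff 3)
Mutual best responses: (A,X), (A,Y) → Nash equilibria.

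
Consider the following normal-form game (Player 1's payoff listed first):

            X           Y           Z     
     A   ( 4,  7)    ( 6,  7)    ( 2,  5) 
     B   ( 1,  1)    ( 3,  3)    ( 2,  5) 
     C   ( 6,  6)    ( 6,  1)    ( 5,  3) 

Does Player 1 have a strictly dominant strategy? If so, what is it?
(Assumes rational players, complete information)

No strictly dominant strategy exists for Player 1

Work:
A strategy strictly dominates another if it gives a strictly higher payoff against every opponent action. Compare each pair of P1's strategies column-by-column:
  A vs B: [4 vs 1, 6 vs 3, 2 vs 2] → A does not strictly dominate B (column Z: 2 ≤ 2)
  A vs C: [4 vs 6, 6 vs 6, 2 vs 5] → A does not strictly dominate C (column X: 4 ≤ 6)
  B vs A: [1 vs 4, 3 vs 6, 2 vs 2] → B does not strictly dominate A (column X: 1 ≤ 4)
  B vs C: [1 vs 6, 3 vs 6, 2 vs 5] → B does not strictly dominate C (column X: 1 ≤ 6)
  C vs A: [6 vs 4, 6 vs 6, 5 vs 2] → C does not strictly dominate A (column Y: 6 ≤ 6)
  C vs B: [6 vs 1, 6 vs 3, 5 vs 2] → C strictly dominates B
No single strategy strictly dominates all others → no strictly dominant strategy.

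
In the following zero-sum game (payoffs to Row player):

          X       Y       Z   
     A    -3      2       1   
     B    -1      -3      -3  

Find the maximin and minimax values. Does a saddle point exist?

Maximin = -3, Minimax = -1, Saddle: False

Work:
Row minimums: [-3, -3] → maximin = -3
Column maximums: [-1, 2, 1] → minimax = -1
No saddle point (maximin ≠ minimax). Mixed strategy needed.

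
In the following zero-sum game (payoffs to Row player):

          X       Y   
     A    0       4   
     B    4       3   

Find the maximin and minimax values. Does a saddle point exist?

Maximin = 3, Minimax = 4, Saddle: False

Work:
Row minimums: [0, 3] → maximin = 3
Column maximums: [4, 4] → minimax = 4
No saddle point (maximin ≠ minimax). Mixed strategy needed.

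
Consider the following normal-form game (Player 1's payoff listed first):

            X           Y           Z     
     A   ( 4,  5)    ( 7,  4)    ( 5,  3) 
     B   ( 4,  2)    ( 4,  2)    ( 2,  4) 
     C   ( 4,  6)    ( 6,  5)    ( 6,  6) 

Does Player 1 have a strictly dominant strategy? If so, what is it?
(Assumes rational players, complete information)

No strictly dominant strategy exists for Player 1

Work:
A strategy strictly dominates another if it gives a strictly higher payoff against every opponent action. Compare each pair of P1's strategies column-by-column:
  A vs B: [4 vs 4, 7 vs 4, 5 vs 2] → A does not strictly dominate B (column X: 4 ≤ 4)
  A vs C: [4 vs 4, 7 vs 6, 5 vs 6] → A does not strictly dominate C (column X: 4 ≤ 4)
  B vs A: [4 vs 4, 4 vs 7, 2 vs 5] → B does not strictly dominate A (column X: 4 ≤ 4)
  B vs C: [4 vs 4, 4 vs 6, 2 vs 6] → B does not strictly dominate C (column X: 4 ≤ 4)
  C vs A: [4 vs 4, 6 vs 7, 6 vs 5] → C does not strictly dominate A (column X: 4 ≤ 4)
  C vs B: [4 vs 4, 6 vs 4, 6 vs 2] → C does not strictly dominate B (column X: 4 ≤ 4)
No single strategy strictly dominates all others → no strictly dominant strategy.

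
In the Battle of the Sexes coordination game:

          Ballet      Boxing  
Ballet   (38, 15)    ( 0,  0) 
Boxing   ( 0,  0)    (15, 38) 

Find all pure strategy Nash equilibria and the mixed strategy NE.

Pure NE: (Ballet, Ballet) and (Boxing, Boxing); Mixed NE: p = 0.717, q = 0.283

Work:
Check pure NE:
(Ballet, Ballet): (38, 15) - no unilateral deviation beneficial
(Boxing, Boxing): (15, 38) - no unilateral deviation beneficial
Mixed NE: P1 plays Ballet with p = 0.717, P2 plays Ballet with q = 0.283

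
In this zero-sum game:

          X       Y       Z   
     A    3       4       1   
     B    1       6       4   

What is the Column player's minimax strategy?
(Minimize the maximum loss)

Column should play X, value = 3

Work:
Column player minimizes Row's maximum payoff:
Column X: max payoff to Row = 3
Column Y: max payoff to Row = 6
Column Z: max payoff to Row = 4
Minimum is 3, achieved by column X.
Minimax strategy: X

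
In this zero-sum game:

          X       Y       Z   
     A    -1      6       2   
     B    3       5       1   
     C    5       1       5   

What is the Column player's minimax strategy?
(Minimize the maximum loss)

Column should play X or Z (all achieve the minimum), value = 5

Work:
Column player minimizes Row's maximum payoff:
Column X: max payoff to Row = 5
Column Y: max payoff to Row = 6
Column Z: max payoff to Row = 5
Minimum is 5, achieved by columns X, Z (tied).
Each of X or Z is a minimax strategy.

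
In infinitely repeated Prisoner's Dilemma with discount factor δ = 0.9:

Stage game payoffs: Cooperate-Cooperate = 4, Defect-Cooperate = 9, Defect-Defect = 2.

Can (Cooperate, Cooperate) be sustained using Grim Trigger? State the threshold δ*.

δ* = 0.7143; since δ = 0.9 ≥ 0.7143, cooperation can be sustained

Work:
For Grim Trigger:
Cooperate forever: 4/(1-δ)
Defect then punished: 9 + 2·δ/(1-δ)
Need: 4/(1-δ) ≥ 9 + 2·δ/(1-δ)
Solving: δ ≥ (T-R)/(T-P) = (9-4)/(9-2) = 0.7143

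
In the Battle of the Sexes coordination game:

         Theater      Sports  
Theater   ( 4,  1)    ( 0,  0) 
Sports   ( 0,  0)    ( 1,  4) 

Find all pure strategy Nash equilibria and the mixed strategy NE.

Pure NE: (Theater, Theater) and (Sports, Sports); Mixed NE: p = 0.8, q = 0.2

Work:
Check pure NE:
(Theater, Theater): (4, 1) - no unilateral deviation beneficial
(Sports, Sports): (1, 4) - no unilateral deviation beneficial
Mixed NE: P1 plays Theater with p = 0.8, P2 plays Theater with q = 0.2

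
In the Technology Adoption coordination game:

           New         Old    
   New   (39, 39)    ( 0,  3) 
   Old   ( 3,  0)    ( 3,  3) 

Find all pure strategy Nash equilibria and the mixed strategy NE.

Pure NE: (New, New) and (Old, Old); Mixed NE: p = 0.0769, q = 0.0769

Work:
Check pure NE:
(New, New): (39, 39) - no unilateral deviation beneficial
(Old, Old): (3, 3) - no unilateral deviation beneficial
Mixed NE: P1 plays New with p = 0.0769, P2 plays New with q = 0.0769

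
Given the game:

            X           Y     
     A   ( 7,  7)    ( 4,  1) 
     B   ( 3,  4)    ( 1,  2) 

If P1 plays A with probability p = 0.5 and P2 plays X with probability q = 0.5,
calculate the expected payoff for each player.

E[P1] = 3.75, E[P2] = 3.5

Work:
E[P1] = p·q·π₁(A,X) + p·(1-q)·π₁(A,Y) + (1-p)·q·π₁(B,X) + (1-p)·(1-q)·π₁(B,Y)
= 0.5·0.5·7 + 0.5·0.5·4 + 0.5·0.5·3 + 0.5·0.5·1
= 3.75

E[P2] = 3.5 (similar calculation)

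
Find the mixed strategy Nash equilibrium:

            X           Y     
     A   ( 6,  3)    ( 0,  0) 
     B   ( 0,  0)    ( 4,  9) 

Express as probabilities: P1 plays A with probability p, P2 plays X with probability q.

p = 0.75, q = 0.4

Work:
Find probabilities that make opponent indifferent:
P2 chooses q to make P1 indifferent between A and B
P1 chooses p to make P2 indifferent between X and Y
Mixed NE: P1 plays (A: 0.75, B: 0.25), P2 plays (X: 0.4, Y: 0.6)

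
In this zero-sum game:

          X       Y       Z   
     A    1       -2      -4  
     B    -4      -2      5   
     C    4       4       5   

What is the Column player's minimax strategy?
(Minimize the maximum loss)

Column should play X or Y (all achieve the minimum), value = 4

Work:
Column player minimizes Row's maximum payoff:
Column X: max payoff to Row = 4
Column Y: max payoff to Row = 4
Column Z: max payoff to Row = 5
Minimum is 4, achieved by columns X, Y (tied).
Each of X or Y is a minimax strategy.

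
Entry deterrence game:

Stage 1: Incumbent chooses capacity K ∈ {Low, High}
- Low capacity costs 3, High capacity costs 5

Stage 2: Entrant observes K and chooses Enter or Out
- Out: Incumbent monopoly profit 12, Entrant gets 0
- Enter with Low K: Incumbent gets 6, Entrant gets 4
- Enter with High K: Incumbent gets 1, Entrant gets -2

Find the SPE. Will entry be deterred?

SPE: (High, Enter|Low, Out|High); Entry deterred. Incumbent net profit = 7

Work:
After Low K: Entrant enters (4 > 0)
After High K: Entrant stays out (-2 < 0)
Incumbent: Low → 6−3=3, High → 12−5=7
Incumbent chooses High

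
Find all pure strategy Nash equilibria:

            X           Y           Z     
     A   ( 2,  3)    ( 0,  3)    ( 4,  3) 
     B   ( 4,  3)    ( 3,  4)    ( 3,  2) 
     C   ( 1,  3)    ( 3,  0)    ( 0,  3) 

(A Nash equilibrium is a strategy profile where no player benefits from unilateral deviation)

Nash equilibrium: (A, Z), (B, Y)

Work:
Best responses:
  P1 vs X: payoffs [2, 4, 1] → best response B (payoff 4)
  P1 vs Y: payoffs [0, 3, 3] → best response B/C (payoff 3)
  P1 vs Z: payoffs [4, 3, 0] → best response A (payoff 4)
  P2 vs A: payoffs [3, 3, 3] → best response X/Y/Z (payoff 3)
  P2 vs B: payoffs [3, 4, 2] → best response Y (payoff 4)
  P2 vs C: payoffs [3, 0, 3] → best response X/Z (payoff 3)
Mutual best responses: (A,Z), (B,Y) → Nash equilibria.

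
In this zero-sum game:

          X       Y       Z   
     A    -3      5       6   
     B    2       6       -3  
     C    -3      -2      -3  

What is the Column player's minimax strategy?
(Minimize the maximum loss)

Column should play X, value = 2

Work:
Column player minimizes Row's maximum payoff:
Column X: max payoff to Row = 2
Column Y: max payoff to Row = 6
Column Z: max payoff to Row = 6
Minimum is 2, achieved by column X.
Minimax strategy: X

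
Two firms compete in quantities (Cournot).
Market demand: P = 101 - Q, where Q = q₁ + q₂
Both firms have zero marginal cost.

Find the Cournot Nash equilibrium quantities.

q₁* = q₂* = 33.67; P* = 33.67

Work:
Profit: π_i = P·q_i = (a - q_i - q_j)·q_i
FOC: ∂π_i/∂q_i = a - 2q_i - q_j = 0
Reaction function: q_i = (101 - q_j)/2
Symmetry: q* = 101/3 = 33.67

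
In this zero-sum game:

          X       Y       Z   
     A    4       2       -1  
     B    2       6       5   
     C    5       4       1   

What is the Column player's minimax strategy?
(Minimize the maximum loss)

Column should play X or Z (all achieve the minimum), value = 5

Work:
Column player minimizes Row's maximum payoff:
Column X: max payoff to Row = 5
Column Y: max payoff to Row = 6
Column Z: max payoff to Row = 5
Minimum is 5, achieved by columns X, Z (tied).
Each of X or Z is a minimax strategy.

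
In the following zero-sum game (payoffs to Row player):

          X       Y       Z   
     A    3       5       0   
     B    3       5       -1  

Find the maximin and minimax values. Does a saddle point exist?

Maximin = 0, Minimax = 0, Saddle: True

Work:
Row minimums: [0, -1] → maximin = 0
Column maximums: [3, 5, 0] → minimax = 0
Saddle point exists! Game value = 0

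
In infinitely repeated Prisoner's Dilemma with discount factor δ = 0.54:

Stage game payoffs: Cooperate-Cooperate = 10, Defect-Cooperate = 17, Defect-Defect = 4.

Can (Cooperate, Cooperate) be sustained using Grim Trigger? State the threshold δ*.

δ* = 0.5385; since δ = 0.54 ≥ 0.5385, cooperation can be sustained

Work:
For Grim Trigger:
Cooperate forever: 10/(1-δ)
Defect then punished: 17 + 4·δ/(1-δ)
Need: 10/(1-δ) ≥ 17 + 4·δ/(1-δ)
Solving: δ ≥ (T-R)/(T-P) = (17-10)/(17-4) = 0.5385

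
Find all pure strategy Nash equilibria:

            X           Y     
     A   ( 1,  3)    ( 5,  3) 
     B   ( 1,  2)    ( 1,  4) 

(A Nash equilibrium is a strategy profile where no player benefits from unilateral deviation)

Nash equilibrium: (A, X), (A, Y)

Work:
Best responses:
  P1 vs X: payoffs [1, 1] → best response A/B (payoff 1)
  P1 vs Y: payoffs [5, 1] → best response A (payoff 5)
  P2 vs A: payoffs [3, 3] → best response X/Y (payoff 3)
  P2 vs B: payoffs [2, 4] → best response Y (payoff 4)
Mutual best responses: (A,X), (A,Y) → Nash equilibria.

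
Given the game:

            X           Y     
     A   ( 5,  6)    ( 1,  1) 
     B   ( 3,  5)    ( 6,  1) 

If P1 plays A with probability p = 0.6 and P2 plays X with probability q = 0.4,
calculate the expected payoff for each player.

E[P1] = 3.48, E[P2] = 2.84

Work:
E[P1] = p·q·π₁(A,X) + p·(1-q)·π₁(A,Y) + (1-p)·q·π₁(B,X) + (1-p)·(1-q)·π₁(B,Y)
= 0.6·0.4·5 + 0.6·0.6·1 + 0.4·0.4·3 + 0.4·0.6·6
= 3.48

E[P2] = 2.84 (similar calculation)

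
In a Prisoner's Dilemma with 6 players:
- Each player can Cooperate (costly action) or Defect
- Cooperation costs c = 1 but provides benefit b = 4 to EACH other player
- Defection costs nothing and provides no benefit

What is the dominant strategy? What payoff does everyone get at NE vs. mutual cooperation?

Dominant: Defect; NE payoff = 0; Coop payoff = 19

Work:
Defect dominates (saves cost c = 1, benefit to others is external)
NE: All defect → everyone gets 0
If all cooperate: each receives (5)×4 - 1 = 19
Social dilemma: 19 > 0 but NE gives 0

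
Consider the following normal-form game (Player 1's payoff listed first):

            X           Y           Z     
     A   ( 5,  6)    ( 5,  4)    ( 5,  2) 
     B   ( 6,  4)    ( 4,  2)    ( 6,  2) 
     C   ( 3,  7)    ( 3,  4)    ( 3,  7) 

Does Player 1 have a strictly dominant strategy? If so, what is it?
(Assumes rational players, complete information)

No strictly dominant strategy exists for Player 1

Work:
A strategy strictly dominates another if it gives a strictly higher payoff against every opponent action. Compare each pair of P1's strategies column-by-column:
  A vs B: [5 vs 6, 5 vs 4, 5 vs 6] → A does not strictly dominate B (column X: 5 ≤ 6)
  A vs C: [5 vs 3, 5 vs 3, 5 vs 3] → A strictly dominates C
  B vs A: [6 vs 5, 4 vs 5, 6 vs 5] → B does not strictly dominate A (column Y: 4 ≤ 5)
  B vs C: [6 vs 3, 4 vs 3, 6 vs 3] → B strictly dominates C
  C vs A: [3 vs 5, 3 vs 5, 3 vs 5] → C does not strictly dominate A (column X: 3 ≤ 5)
  C vs B: [3 vs 6, 3 vs 4, 3 vs 6] → C does not strictly dominate B (column X: 3 ≤ 6)
No single strategy strictly dominates all others → no strictly dominant strategy.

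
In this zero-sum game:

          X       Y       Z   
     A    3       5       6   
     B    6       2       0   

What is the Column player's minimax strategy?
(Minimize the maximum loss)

Column should play Y, value = 5

Work:
Column player minimizes Row's maximum payoff:
Column X: max payoff to Row = 6
Column Y: max payoff to Row = 5
Column Z: max payoff to Row = 6
Minimum is 5, achieved by column Y.
Minimax strategy: Y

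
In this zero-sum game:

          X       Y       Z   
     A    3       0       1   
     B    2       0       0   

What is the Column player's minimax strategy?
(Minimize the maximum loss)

Column should play Y, value = 0

Work:
Column player minimizes Row's maximum payoff:
Column X: max payoff to Row = 3
Column Y: max payoff to Row = 0
Column Z: max payoff to Row = 1
Minimum is 0, achieved by column Y.
Minimax strategy: Y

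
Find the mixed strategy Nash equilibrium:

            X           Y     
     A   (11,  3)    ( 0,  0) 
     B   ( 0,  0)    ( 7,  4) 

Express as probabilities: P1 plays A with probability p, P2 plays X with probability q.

p = 0.5714, q = 0.3889

Work:
Find probabilities that make opponent indifferent:
P2 chooses q to make P1 indifferent between A and B
P1 chooses p to make P2 indifferent between X and Y
Mixed NE: P1 plays (A: 0.5714, B: 0.4286), P2 plays (X: 0.3889, Y: 0.6111)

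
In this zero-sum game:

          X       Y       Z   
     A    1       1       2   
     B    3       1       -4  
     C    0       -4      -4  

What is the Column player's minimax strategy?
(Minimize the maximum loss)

Column should play Y, value = 1

Work:
Column player minimizes Row's maximum payoff:
Column X: max payoff to Row = 3
Column Y: max payoff to Row = 1
Column Z: max payoff to Row = 2
Minimum is 1, achieved by column Y.
Minimax strategy: Y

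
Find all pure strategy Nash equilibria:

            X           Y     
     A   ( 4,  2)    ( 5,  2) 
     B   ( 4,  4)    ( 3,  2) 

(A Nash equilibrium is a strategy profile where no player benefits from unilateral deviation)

Nash equilibrium: (A, X), (A, Y), (B, X)

Work:
Best responses:
  P1 vs X: payoffs [4, 4] → best response A/B (payoff 4)
  P1 vs Y: payoffs [5, 3] → best response A (payoff 5)
  P2 vs A: payoffs [2, 2] → best response X/Y (payoff 2)
  P2 vs B: payoffs [4, 2] → best response X (payoff 4)
Mutual best responses: (A,X), (A,Y), (B,X) → Nash equilibria.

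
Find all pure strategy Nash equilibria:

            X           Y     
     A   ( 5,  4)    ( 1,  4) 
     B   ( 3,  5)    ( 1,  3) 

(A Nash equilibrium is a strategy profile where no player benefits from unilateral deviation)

Nash equilibrium: (A, X), (A, Y)

Work:
Best responses:
  P1 vs X: payoffs [5, 3] → best response A (payoff 5)
  P1 vs Y: payoffs [1, 1] → best response A/B (payoff 1)
  P2 vs A: payoffs [4, 4] → best response X/Y (payoff 4)
  P2 vs B: payoffs [5, 3] → best response X (payoff 5)
Mutual best responses: (A,X), (A,Y) → Nash equilibria.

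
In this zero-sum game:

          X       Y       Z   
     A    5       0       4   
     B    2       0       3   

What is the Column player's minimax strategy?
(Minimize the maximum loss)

Column should play Y, value = 0

Work:
Column player minimizes Row's maximum payoff:
Column X: max payoff to Row = 5
Column Y: max payoff to Row = 0
Column Z: max payoff to Row = 4
Minimum is 0, achieved by column Y.
Minimax strategy: Y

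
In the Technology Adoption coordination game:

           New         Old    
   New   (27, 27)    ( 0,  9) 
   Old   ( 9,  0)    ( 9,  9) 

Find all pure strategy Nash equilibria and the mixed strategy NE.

Pure NE: (New, New) and (Old, Old); Mixed NE: p = 0.3333, q = 0.3333

Work:
Check pure NE:
(New, New): (27, 27) - no unilateral deviation beneficial
(Old, Old): (9, 9) - no unilateral deviation beneficial
Mixed NE: P1 plays New with p = 0.3333, P2 plays New with q = 0.3333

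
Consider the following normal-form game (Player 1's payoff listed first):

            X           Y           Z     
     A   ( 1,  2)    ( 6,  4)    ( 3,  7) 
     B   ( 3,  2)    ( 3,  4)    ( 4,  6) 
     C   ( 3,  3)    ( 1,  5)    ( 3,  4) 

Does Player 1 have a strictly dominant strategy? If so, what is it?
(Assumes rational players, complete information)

No strictly dominant strategy exists for Player 1

Work:
A strategy strictly dominates another if it gives a strictly higher payoff against every opponent action. Compare each pair of P1's strategies column-by-column:
  A vs B: [1 vs 3, 6 vs 3, 3 vs 4] → A does not strictly dominate B (column X: 1 ≤ 3)
  A vs C: [1 vs 3, 6 vs 1, 3 vs 3] → A does not strictly dominate C (column X: 1 ≤ 3)
  B vs A: [3 vs 1, 3 vs 6, 4 vs 3] → B does not strictly dominate A (column Y: 3 ≤ 6)
  B vs C: [3 vs 3, 3 vs 1, 4 vs 3] → B does not strictly dominate C (column X: 3 ≤ 3)
  C vs A: [3 vs 1, 1 vs 6, 3 vs 3] → C does not strictly dominate A (column Y: 1 ≤ 6)
  C vs B: [3 vs 3, 1 vs 3, 3 vs 4] → C does not strictly dominate B (column X: 3 ≤ 3)
No single strategy strictly dominates all others → no strictly dominant strategy.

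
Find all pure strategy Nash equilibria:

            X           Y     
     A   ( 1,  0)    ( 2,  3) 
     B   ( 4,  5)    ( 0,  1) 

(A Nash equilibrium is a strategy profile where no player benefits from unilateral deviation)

Nash equilibrium: (A, Y), (B, X)

Work:
Best responses:
  P1 vs X: payoffs [1, 4] → best response B (payoff 4)
  P1 vs Y: payoffs [2, 0] → best response A (payoff 2)
  P2 vs A: payoffs [0, 3] → best response Y (payoff 3)
  P2 vs B: payoffs [5, 1] → best response X (payoff 5)
Mutual best responses: (A,Y), (B,X) → Nash equilibria.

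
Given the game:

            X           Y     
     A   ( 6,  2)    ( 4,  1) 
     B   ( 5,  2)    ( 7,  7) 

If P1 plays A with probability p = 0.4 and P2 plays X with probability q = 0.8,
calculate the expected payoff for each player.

E[P1] = 5.48, E[P2] = 2.52

Work:
E[P1] = p·q·π₁(A,X) + p·(1-q)·π₁(A,Y) + (1-p)·q·π₁(B,X) + (1-p)·(1-q)·π₁(B,Y)
= 0.4·0.8·6 + 0.4·0.2·4 + 0.6·0.8·5 + 0.6·0.2·7
= 5.48

E[P2] = 2.52 (similar calculation)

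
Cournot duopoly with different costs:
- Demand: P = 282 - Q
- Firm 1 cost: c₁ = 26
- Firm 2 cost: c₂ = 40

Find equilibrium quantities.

q₁* = 90.0, q₂* = 76.0

Work:
Reaction: q₁ = (282 - 26 - q₂)/2
Reaction: q₂ = (282 - 40 - q₁)/2
Solve simultaneously:
q₁* = (282 - 2×26 + 40)/3 = 90.0
q₂* = (282 - 2×40 + 26)/3 = 76.0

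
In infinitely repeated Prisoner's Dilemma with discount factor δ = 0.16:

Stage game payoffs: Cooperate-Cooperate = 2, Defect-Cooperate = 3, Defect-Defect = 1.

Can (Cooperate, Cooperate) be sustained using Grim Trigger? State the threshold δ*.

δ* = 0.5; since δ = 0.16 < 0.5, cooperation cannot be sustained

Work:
For Grim Trigger:
Cooperate forever: 2/(1-δ)
Defect then punished: 3 + 1·δ/(1-δ)
Need: 2/(1-δ) ≥ 3 + 1·δ/(1-δ)
Solving: δ ≥ (T-R)/(T-P) = (3-2)/(3-1) = 0.5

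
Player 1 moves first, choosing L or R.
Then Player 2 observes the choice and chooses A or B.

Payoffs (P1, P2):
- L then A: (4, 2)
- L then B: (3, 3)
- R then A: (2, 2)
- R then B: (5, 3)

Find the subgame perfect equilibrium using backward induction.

P1 plays R, P2 plays B after L and B after R; Payoff (5, 3)

Work:
Backward induction:
After L: P2 chooses B → P1 gets 3
After R: P2 chooses B → P1 gets 5
P1 chooses R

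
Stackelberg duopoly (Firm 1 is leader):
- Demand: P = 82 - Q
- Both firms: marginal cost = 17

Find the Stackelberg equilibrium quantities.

q₁* (leader) = 32.5, q₂* (follower) = 16.25

Work:
Follower's reaction: q₂ = (a - c - q₁)/2
Leader substitutes: π₁ = q₁·(a - q₁ - (a-c-q₁)/2 - c)
FOC: q₁* = (82 - 17)/2 = 32.50
Then: q₂* = (82 - 17 - 32.5)/2 = 16.25
Leader has first-mover advantage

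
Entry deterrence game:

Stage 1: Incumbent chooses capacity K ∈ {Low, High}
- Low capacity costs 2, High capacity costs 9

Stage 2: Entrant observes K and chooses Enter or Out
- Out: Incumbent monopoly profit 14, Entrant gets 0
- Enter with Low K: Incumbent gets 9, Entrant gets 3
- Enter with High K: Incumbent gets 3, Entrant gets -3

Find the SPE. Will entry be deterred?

SPE: (Low, Enter|Low, Out|High); Entry not deterred. Incumbent net profit = 7, Entrant gets 3

Work:
After Low K: Entrant enters (3 > 0)
After High K: Entrant stays out (-3 < 0)
Incumbent: Low → 9−2=7, High → 14−9=5
Incumbent chooses Low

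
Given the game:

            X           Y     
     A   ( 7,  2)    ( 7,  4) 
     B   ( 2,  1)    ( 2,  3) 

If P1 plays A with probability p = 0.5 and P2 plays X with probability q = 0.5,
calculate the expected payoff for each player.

E[P1] = 4.5, E[P2] = 2.5

Work:
E[P1] = p·q·π₁(A,X) + p·(1-q)·π₁(A,Y) + (1-p)·q·π₁(B,X) + (1-p)·(1-q)·π₁(B,Y)
= 0.5·0.5·7 + 0.5·0.5·7 + 0.5·0.5·2 + 0.5·0.5·2
= 4.5

E[P2] = 2.5 (similar calculation)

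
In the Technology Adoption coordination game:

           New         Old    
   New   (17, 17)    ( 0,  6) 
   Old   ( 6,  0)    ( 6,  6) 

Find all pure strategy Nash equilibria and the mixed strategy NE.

Pure NE: (New, New) and (Old, Old); Mixed NE: p = 0.3529, q = 0.3529

Work:
Check pure NE:
(New, New): (17, 17) - no unilateral deviation beneficial
(Old, Old): (6, 6) - no unilateral deviation beneficial
Mixed NE: P1 plays New with p = 0.3529, P2 plays New with q = 0.3529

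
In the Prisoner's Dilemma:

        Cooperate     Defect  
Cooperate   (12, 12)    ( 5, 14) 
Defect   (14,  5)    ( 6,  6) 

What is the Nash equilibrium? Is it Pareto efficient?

(Defect, Defect) is NE; not Pareto efficient

Work:
Defect dominates Cooperate for both players:
If P2 cooperates: Defect (14) > Cooperate (12)
If P2 defects: Defect (6) > Cooperate (5)
NE: (Defect, Defect) with payoff (6, 6)
But (Cooperate, Cooperate) = (12, 12) Pareto dominates (6, 6)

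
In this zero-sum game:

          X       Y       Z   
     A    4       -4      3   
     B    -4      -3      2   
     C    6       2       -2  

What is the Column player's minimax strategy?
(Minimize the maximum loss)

Column should play Y, value = 2

Work:
Column player minimizes Row's maximum payoff:
Column X: max payoff to Row = 6
Column Y: max payoff to Row = 2
Column Z: max payoff to Row = 3
Minimum is 2, achieved by column Y.
Minimax strategy: Y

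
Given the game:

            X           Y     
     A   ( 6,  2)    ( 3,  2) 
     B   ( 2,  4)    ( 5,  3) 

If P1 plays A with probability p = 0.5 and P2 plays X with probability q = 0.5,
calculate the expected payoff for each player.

E[P1] = 4.0, E[P2] = 2.75

Work:
E[P1] = p·q·π₁(A,X) + p·(1-q)·π₁(A,Y) + (1-p)·q·π₁(B,X) + (1-p)·(1-q)·π₁(B,Y)
= 0.5·0.5·6 + 0.5·0.5·3 + 0.5·0.5·2 + 0.5·0.5·5
= 4.0

E[P2] = 2.75 (similar calculation)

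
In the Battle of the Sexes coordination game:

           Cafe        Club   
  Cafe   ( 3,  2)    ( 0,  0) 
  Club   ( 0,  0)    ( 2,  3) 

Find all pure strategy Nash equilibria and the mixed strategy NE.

Pure NE: (Cafe, Cafe) and (Club, Club); Mixed NE: p = 0.6, q = 0.4

Work:
Check pure NE:
(Cafe, Cafe): (3, 2) - no unilateral deviation beneficial
(Club, Club): (2, 3) - no unilateral deviation beneficial
Mixed NE: P1 plays Cafe with p = 0.6, P2 plays Cafe with q = 0.4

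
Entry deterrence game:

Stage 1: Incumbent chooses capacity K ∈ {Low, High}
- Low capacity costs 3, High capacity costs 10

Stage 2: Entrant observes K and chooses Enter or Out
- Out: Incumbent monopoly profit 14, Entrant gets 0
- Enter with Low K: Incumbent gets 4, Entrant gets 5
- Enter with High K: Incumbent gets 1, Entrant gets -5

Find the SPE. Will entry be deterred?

SPE: (High, Enter|Low, Out|High); Entry deterred. Incumbent net profit = 4

Work:
After Low K: Entrant enters (5 > 0)
After High K: Entrant stays out (-5 < 0)
Incumbent: Low → 4−3=1, High → 14−10=4
Incumbent chooses High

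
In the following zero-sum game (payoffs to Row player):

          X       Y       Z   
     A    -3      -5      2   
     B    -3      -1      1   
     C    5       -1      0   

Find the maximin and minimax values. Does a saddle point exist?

Maximin = -1, Minimax = -1, Saddle: True

Work:
Row minimums: [-5, -3, -1] → maximin = -1
Column maximums: [5, -1, 2] → minimax = -1
Saddle point exists! Game value = -1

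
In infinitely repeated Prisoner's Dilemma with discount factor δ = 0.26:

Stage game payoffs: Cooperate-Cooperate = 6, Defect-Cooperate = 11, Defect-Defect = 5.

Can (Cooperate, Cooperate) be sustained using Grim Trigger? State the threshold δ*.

δ* = 0.8333; since δ = 0.26 < 0.8333, cooperation cannot be sustained

Work:
For Grim Trigger:
Cooperate forever: 6/(1-δ)
Defect then punished: 11 + 5·δ/(1-δ)
Need: 6/(1-δ) ≥ 11 + 5·δ/(1-δ)
Solving: δ ≥ (T-R)/(T-P) = (11-6)/(11-5) = 0.8333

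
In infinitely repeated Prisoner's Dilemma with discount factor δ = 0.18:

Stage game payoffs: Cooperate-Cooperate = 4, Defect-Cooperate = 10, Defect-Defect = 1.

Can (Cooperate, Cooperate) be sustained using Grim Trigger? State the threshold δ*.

δ* = 0.6667; since δ = 0.18 < 0.6667, cooperation cannot be sustained

Work:
For Grim Trigger:
Cooperate forever: 4/(1-δ)
Defect then punished: 10 + 1·δ/(1-δ)
Need: 4/(1-δ) ≥ 10 + 1·δ/(1-δ)
Solving: δ ≥ (T-R)/(T-P) = (10-4)/(10-1) = 0.6667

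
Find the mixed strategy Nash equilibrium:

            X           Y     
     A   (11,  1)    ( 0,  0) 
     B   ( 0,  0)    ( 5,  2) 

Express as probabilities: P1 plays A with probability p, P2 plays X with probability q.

p = 0.6667, q = 0.3125

Work:
Find probabilities that make opponent indifferent:
P2 chooses q to make P1 indifferent between A and B
P1 chooses p to make P2 indifferent between X and Y
Mixed NE: P1 plays (A: 0.6667, B: 0.3333), P2 plays (X: 0.3125, Y: 0.6875)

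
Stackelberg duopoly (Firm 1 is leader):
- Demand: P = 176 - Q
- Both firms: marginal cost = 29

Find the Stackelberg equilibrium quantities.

q₁* (leader) = 73.5, q₂* (follower) = 36.75

Work:
Follower's reaction: q₂ = (a - c - q₁)/2
Leader substitutes: π₁ = q₁·(a - q₁ - (a-c-q₁)/2 - c)
FOC: q₁* = (176 - 29)/2 = 73.50
Then: q₂* = (176 - 29 - 73.5)/2 = 36.75
Leader has first-mover advantage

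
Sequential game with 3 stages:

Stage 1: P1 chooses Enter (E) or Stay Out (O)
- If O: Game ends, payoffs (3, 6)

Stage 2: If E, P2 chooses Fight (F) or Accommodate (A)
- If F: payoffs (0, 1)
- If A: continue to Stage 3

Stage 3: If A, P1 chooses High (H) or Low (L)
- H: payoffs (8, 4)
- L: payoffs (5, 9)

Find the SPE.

SPE: (E, A, H); Outcome (8, 4)

Work:
Stage 3: P1 chooses H (8 vs 5)
Stage 2: P2: F->1, A->4 (anticipating H). Choose A
Stage 1: P1: O->3, E->8 (anticipating A, H). Choose E
SPE path: E -> A -> H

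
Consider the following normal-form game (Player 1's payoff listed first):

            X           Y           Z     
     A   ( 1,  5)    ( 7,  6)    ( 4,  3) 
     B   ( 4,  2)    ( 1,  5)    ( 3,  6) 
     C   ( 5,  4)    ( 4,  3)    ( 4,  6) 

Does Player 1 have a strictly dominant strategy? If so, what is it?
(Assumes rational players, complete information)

No strictly dominant strategy exists for Player 1

Work:
A strategy strictly dominates another if it gives a strictly higher payoff against every opponent action. Compare each pair of P1's strategies column-by-column:
  A vs B: [1 vs 4, 7 vs 1, 4 vs 3] → A does not strictly dominate B (column X: 1 ≤ 4)
  A vs C: [1 vs 5, 7 vs 4, 4 vs 4] → A does not strictly dominate C (column X: 1 ≤ 5)
  B vs A: [4 vs 1, 1 vs 7, 3 vs 4] → B does not strictly dominate A (column Y: 1 ≤ 7)
  B vs C: [4 vs 5, 1 vs 4, 3 vs 4] → B does not strictly dominate C (column X: 4 ≤ 5)
  C vs A: [5 vs 1, 4 vs 7, 4 vs 4] → C does not strictly dominate A (column Y: 4 ≤ 7)
  C vs B: [5 vs 4, 4 vs 1, 4 vs 3] → C strictly dominates B
No single strategy strictly dominates all others → no strictly dominant strategy.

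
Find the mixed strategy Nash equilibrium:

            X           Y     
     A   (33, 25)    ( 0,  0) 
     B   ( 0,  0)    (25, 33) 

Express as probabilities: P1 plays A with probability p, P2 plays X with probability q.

p = 0.569, q = 0.431

Work:
Find probabilities that make opponent indifferent:
P2 chooses q to make P1 indifferent between A and B
P1 chooses p to make P2 indifferent between X and Y
Mixed NE: P1 plays (A: 0.569, B: 0.431), P2 plays (X: 0.431, Y: 0.569)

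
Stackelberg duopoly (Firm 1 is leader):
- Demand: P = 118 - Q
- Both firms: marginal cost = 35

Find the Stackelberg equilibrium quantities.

q₁* (leader) = 41.5, q₂* (follower) = 20.75

Work:
Follower's reaction: q₂ = (a - c - q₁)/2
Leader substitutes: π₁ = q₁·(a - q₁ - (a-c-q₁)/2 - c)
FOC: q₁* = (118 - 35)/2 = 41.50
Then: q₂* = (118 - 35 - 41.5)/2 = 20.75
Leader has first-mover advantage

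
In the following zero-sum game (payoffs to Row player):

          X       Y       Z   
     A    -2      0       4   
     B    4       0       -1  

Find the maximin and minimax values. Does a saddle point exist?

Maximin = -1, Minimax = 0, Saddle: False

Work:
Row minimums: [-2, -1] → maximin = -1
Column maximums: [4, 0, 4] → minimax = 0
No saddle point (maximin ≠ minimax). Mixed strategy needed.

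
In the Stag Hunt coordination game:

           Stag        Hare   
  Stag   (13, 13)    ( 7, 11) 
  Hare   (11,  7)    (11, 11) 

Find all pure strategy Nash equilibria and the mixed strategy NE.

Pure NE: (Stag, Stag) and (Hare, Hare); Mixed NE: p = 0.6667, q = 0.6667

Work:
Check pure NE:
(Stag, Stag): (13, 13) - no unilateral deviation beneficial
(Hare, Hare): (11, 11) - no unilateral deviation beneficial
Mixed NE: P1 plays Stag with p = 0.6667, P2 plays Stag with q = 0.6667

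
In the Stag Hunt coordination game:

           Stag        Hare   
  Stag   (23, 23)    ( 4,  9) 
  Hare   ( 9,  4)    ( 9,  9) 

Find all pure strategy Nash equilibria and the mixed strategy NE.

Pure NE: (Stag, Stag) and (Hare, Hare); Mixed NE: p = 0.2632, q = 0.2632

Work:
Check pure NE:
(Stag, Stag): (23, 23) - no unilateral deviation beneficial
(Hare, Hare): (9, 9) - no unilateral deviation beneficial
Mixed NE: P1 plays Stag with p = 0.2632, P2 plays Stag with q = 0.2632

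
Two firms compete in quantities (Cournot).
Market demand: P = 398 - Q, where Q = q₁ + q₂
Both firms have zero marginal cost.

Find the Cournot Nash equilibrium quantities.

q₁* = q₂* = 132.67; P* = 132.67

Work:
Profit: π_i = P·q_i = (a - q_i - q_j)·q_i
FOC: ∂π_i/∂q_i = a - 2q_i - q_j = 0
Reaction function: q_i = (398 - q_j)/2
Symmetry: q* = 398/3 = 132.67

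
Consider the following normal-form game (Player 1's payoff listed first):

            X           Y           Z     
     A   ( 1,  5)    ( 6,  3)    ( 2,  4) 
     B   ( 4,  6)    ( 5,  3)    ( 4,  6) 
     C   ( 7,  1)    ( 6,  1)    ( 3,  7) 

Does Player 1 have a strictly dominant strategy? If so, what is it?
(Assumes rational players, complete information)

No strictly dominant strategy exists for Player 1

Work:
A strategy strictly dominates another if it gives a strictly higher payoff against every opponent action. Compare each pair of P1's strategies column-by-column:
  A vs B: [1 vs 4, 6 vs 5, 2 vs 4] → A does not strictly dominate B (column X: 1 ≤ 4)
  A vs C: [1 vs 7, 6 vs 6, 2 vs 3] → A does not strictly dominate C (column X: 1 ≤ 7)
  B vs A: [4 vs 1, 5 vs 6, 4 vs 2] → B does not strictly dominate A (column Y: 5 ≤ 6)
  B vs C: [4 vs 7, 5 vs 6, 4 vs 3] → B does not strictly dominate C (column X: 4 ≤ 7)
  C vs A: [7 vs 1, 6 vs 6, 3 vs 2] → C does not strictly dominate A (column Y: 6 ≤ 6)
  C vs B: [7 vs 4, 6 vs 5, 3 vs 4] → C does not strictly dominate B (column Z: 3 ≤ 4)
No single strategy strictly dominates all others → no strictly dominant strategy.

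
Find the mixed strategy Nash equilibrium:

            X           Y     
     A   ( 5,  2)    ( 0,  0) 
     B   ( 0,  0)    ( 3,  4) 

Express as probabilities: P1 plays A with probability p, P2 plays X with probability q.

p = 0.6667, q = 0.375

Work:
Find probabilities that make opponent indifferent:
P2 chooses q to make P1 indifferent between A and B
P1 chooses p to make P2 indifferent between X and Y
Mixed NE: P1 plays (A: 0.6667, B: 0.3333), P2 plays (X: 0.375, Y: 0.625)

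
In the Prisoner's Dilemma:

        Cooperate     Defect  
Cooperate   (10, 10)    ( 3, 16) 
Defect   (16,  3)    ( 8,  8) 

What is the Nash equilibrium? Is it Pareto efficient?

(Defect, Defect) is NE; not Pareto efficient

Work:
Defect dominates Cooperate for both players:
If P2 cooperates: Defect (16) > Cooperate (10)
If P2 defects: Defect (8) > Cooperate (3)
NE: (Defect, Defect) with payoff (8, 8)
But (Cooperate, Cooperate) = (10, 10) Pareto dominates (8, 8)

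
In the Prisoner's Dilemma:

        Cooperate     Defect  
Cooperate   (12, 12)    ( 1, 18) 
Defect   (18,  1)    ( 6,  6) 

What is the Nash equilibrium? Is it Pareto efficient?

(Defect, Defect) is NE; not Pareto efficient

Work:
Defect dominates Cooperate for both players:
If P2 cooperates: Defect (18) > Cooperate (12)
If P2 defects: Defect (6) > Cooperate (1)
NE: (Defect, Defect) with payoff (6, 6)
But (Cooperate, Cooperate) = (12, 12) Pareto dominates (6, 6)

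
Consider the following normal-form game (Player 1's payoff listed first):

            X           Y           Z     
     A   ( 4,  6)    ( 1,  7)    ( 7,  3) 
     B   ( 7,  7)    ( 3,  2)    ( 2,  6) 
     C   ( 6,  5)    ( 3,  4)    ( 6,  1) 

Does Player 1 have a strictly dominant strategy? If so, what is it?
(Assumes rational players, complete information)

No strictly dominant strategy exists for Player 1

Work:
A strategy strictly dominates another if it gives a strictly higher payoff against every opponent action. Compare each pair of P1's strategies column-by-column:
  A vs B: [4 vs 7, 1 vs 3, 7 vs 2] → A does not strictly dominate B (column X: 4 ≤ 7)
  A vs C: [4 vs 6, 1 vs 3, 7 vs 6] → A does not strictly dominate C (column X: 4 ≤ 6)
  B vs A: [7 vs 4, 3 vs 1, 2 vs 7] → B does not strictly dominate A (column Z: 2 ≤ 7)
  B vs C: [7 vs 6, 3 vs 3, 2 vs 6] → B does not strictly dominate C (column Y: 3 ≤ 3)
  C vs A: [6 vs 4, 3 vs 1, 6 vs 7] → C does not strictly dominate A (column Z: 6 ≤ 7)
  C vs B: [6 vs 7, 3 vs 3, 6 vs 2] → C does not strictly dominate B (column X: 6 ≤ 7)
No single strategy strictly dominates all others → no strictly dominant strategy.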